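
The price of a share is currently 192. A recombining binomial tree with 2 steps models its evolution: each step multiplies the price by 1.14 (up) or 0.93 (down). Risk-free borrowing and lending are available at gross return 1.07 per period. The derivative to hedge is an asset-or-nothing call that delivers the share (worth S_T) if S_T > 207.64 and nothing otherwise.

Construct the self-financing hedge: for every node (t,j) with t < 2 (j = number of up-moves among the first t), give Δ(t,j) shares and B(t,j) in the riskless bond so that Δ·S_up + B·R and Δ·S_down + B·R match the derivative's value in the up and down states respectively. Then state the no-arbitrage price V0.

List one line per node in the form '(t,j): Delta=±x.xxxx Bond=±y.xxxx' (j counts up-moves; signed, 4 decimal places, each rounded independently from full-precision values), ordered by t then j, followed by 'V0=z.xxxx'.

No-arbitrage ⇒ martingale measure with p* = (R−d)/(u−d) = 0.6667.
Terminal values V(2,·): V(2,0)=0.0000, V(2,1)=0.0000, V(2,2)=249.5232
Node (1,0) S=178.5600: V=(p*·0.0000+(1−p*)·0.0000)/1.07=0.0000; Δ=(0.0000−0.0000)/(203.5584−166.0608)=0.0000; B=V−Δ·S=0.0000
Node (1,1) S=218.8800: V=(p*·249.5232+(1−p*)·0.0000)/1.07=155.4662; Δ=(249.5232−0.0000)/(249.5232−203.5584)=5.4286; B=V−Δ·S=-1032.7395
Node (0,0) S=192.0000: V=(p*·155.4662+(1−p*)·0.0000)/1.07=96.8637; Δ=(155.4662−0.0000)/(218.8800−178.5600)=3.8558; B=V−Δ·S=-643.4514
Root portfolio cost Δ·192+B reproduces V0=96.8637.

(0,0): Delta=3.8558 Bond=-643.4514
(1,0): Delta=0.0000 Bond=0.0000
(1,1): Delta=5.4286 Bond=-1032.7395
V0=96.8637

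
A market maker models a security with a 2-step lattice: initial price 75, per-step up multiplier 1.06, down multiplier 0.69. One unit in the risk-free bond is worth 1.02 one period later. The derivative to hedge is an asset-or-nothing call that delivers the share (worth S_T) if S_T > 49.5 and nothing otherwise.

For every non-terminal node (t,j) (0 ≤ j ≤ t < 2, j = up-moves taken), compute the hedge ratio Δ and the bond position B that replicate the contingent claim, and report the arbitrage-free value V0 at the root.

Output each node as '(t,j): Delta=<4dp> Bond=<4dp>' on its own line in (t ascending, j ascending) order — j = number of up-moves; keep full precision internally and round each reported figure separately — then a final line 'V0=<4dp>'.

(0,0): Delta=1.1364 Bond=-10.6297
(1,0): Delta=2.8649 Bond=-100.2913
(1,1): Delta=1.0000 Bond=0.0000
V0=74.5989

Under the risk-neutral measure, an up-move has probability p* = (R−d)/(u−d) = 0.8919 and values discount at R = 1.02.
Payoff layer (t=2): V(2,0)=0.0000, V(2,1)=54.8550, V(2,2)=84.2700
Node (1,0) S=51.7500: V=(p*·54.8550+(1−p*)·0.0000)/1.02=47.9654; Δ=(54.8550−0.0000)/(54.8550−35.7075)=2.8649; B=V−Δ·S=-100.2913
Node (1,1) S=79.5000: V=(p*·84.2700+(1−p*)·54.8550)/1.02=79.5000; Δ=(84.2700−54.8550)/(84.2700−54.8550)=1.0000; B=V−Δ·S=0.0000
Node (0,0) S=75.0000: V=(p*·79.5000+(1−p*)·47.9654)/1.02=74.5989; Δ=(79.5000−47.9654)/(79.5000−51.7500)=1.1364; B=V−Δ·S=-10.6297
Check: Δ(0,0)·S0 + B(0,0) = 74.5989 = V0.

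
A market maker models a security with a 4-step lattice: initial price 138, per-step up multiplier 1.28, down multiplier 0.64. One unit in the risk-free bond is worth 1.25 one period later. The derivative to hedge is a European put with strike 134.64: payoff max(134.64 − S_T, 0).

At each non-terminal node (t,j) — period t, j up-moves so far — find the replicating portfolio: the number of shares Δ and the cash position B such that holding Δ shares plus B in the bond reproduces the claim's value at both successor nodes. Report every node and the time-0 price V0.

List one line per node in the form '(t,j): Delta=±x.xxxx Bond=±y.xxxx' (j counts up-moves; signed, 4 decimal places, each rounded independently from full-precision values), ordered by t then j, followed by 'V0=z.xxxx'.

Since d<R<u, set p* = (R−d)/(u−d) = 0.9531; price each node as the discounted p*-expectation of its children.
At expiry t=4: V(4,0)=111.4874, V(4,1)=88.3349, V(4,2)=42.0298, V(4,3)=0.0000, V(4,4)=0.0000
Node (3,0) S=36.1759: V=(p*·88.3349+(1−p*)·111.4874)/1.25=71.5361; Δ=(88.3349−111.4874)/(46.3051−23.1526)=-1.0000; B=V−Δ·S=107.7120
Node (3,1) S=72.3517: V=(p*·42.0298+(1−p*)·88.3349)/1.25=35.3603; Δ=(42.0298−88.3349)/(92.6102−46.3051)=-1.0000; B=V−Δ·S=107.7120
Node (3,2) S=144.7035: V=(p*·0.0000+(1−p*)·42.0298)/1.25=1.5761; Δ=(0.0000−42.0298)/(185.2205−92.6102)=-0.4538; B=V−Δ·S=67.2476
Node (3,3) S=289.4070: V=(p*·0.0000+(1−p*)·0.0000)/1.25=0.0000; Δ=(0.0000−0.0000)/(370.4409−185.2205)=0.0000; B=V−Δ·S=0.0000
Node (2,0) S=56.5248: V=(p*·35.3603+(1−p*)·71.5361)/1.25=29.6448; Δ=(35.3603−71.5361)/(72.3517−36.1759)=-1.0000; B=V−Δ·S=86.1696
Node (2,1) S=113.0496: V=(p*·1.5761+(1−p*)·35.3603)/1.25=2.5278; Δ=(1.5761−35.3603)/(144.7035−72.3517)=-0.4669; B=V−Δ·S=55.3155
Node (2,2) S=226.0992: V=(p*·0.0000+(1−p*)·1.5761)/1.25=0.0591; Δ=(0.0000−1.5761)/(289.4070−144.7035)=-0.0109; B=V−Δ·S=2.5218
Node (1,0) S=88.3200: V=(p*·2.5278+(1−p*)·29.6448)/1.25=3.0391; Δ=(2.5278−29.6448)/(113.0496−56.5248)=-0.4797; B=V−Δ·S=45.4094
Node (1,1) S=176.6400: V=(p*·0.0591+(1−p*)·2.5278)/1.25=0.1399; Δ=(0.0591−2.5278)/(226.0992−113.0496)=-0.0218; B=V−Δ·S=3.9972
Node (0,0) S=138.0000: V=(p*·0.1399+(1−p*)·3.0391)/1.25=0.2206; Δ=(0.1399−3.0391)/(176.6400−88.3200)=-0.0328; B=V−Δ·S=4.7507
Check: Δ(0,0)·S0 + B(0,0) = 0.2206 = V0.

(0,0): Delta=-0.0328 Bond=4.7507
(1,0): Delta=-0.4797 Bond=45.4094
(1,1): Delta=-0.0218 Bond=3.9972
(2,0): Delta=-1.0000 Bond=86.1696
(2,1): Delta=-0.4669 Bond=55.3155
(2,2): Delta=-0.0109 Bond=2.5218
(3,0): Delta=-1.0000 Bond=107.7120
(3,1): Delta=-1.0000 Bond=107.7120
(3,2): Delta=-0.4538 Bond=67.2476
(3,3): Delta=0.0000 Bond=0.0000
V0=0.2206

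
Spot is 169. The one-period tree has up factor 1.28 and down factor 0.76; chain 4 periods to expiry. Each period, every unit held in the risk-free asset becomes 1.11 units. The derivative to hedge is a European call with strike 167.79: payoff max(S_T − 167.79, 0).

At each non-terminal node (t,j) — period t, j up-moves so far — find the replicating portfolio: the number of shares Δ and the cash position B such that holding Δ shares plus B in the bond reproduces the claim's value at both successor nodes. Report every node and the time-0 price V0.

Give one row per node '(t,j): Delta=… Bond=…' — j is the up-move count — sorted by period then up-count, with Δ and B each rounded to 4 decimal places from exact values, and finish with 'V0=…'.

(0,0): Delta=0.8431 Bond=-77.1512
(1,0): Delta=0.5592 Bond=-49.1732
(1,1): Delta=0.9249 Bond=-103.3493
(2,0): Delta=0.0000 Bond=0.0000
(2,1): Delta=0.7204 Bond=-81.0936
(2,2): Delta=0.9839 Bond=-131.0494
(3,0): Delta=0.0000 Bond=0.0000
(3,1): Delta=0.0000 Bond=0.0000
(3,2): Delta=0.9282 Bond=-133.7350
(3,3): Delta=1.0000 Bond=-151.1622
V0=65.3270

Risk-neutral probability p* = (R−d)/(u−d) = (1.11−0.76)/(1.28−0.76) = 0.6731.
Terminal values V(4,·): V(4,0)=0.0000, V(4,1)=0.0000, V(4,2)=0.0000, V(4,3)=101.5682, V(4,4)=285.8659
Node (3,0) S=74.1869: V=(p*·0.0000+(1−p*)·0.0000)/1.11=0.0000; Δ=(0.0000−0.0000)/(94.9593−56.3821)=0.0000; B=V−Δ·S=0.0000
Node (3,1) S=124.9464: V=(p*·0.0000+(1−p*)·0.0000)/1.11=0.0000; Δ=(0.0000−0.0000)/(159.9314−94.9593)=0.0000; B=V−Δ·S=0.0000
Node (3,2) S=210.4361: V=(p*·101.5682+(1−p*)·0.0000)/1.11=61.5885; Δ=(101.5682−0.0000)/(269.3582−159.9314)=0.9282; B=V−Δ·S=-133.7350
Node (3,3) S=354.4187: V=(p*·285.8659+(1−p*)·101.5682)/1.11=203.2565; Δ=(285.8659−101.5682)/(453.6559−269.3582)=1.0000; B=V−Δ·S=-151.1622
Node (2,0) S=97.6144: V=(p*·0.0000+(1−p*)·0.0000)/1.11=0.0000; Δ=(0.0000−0.0000)/(124.9464−74.1869)=0.0000; B=V−Δ·S=0.0000
Node (2,1) S=164.4032: V=(p*·61.5885+(1−p*)·0.0000)/1.11=37.3458; Δ=(61.5885−0.0000)/(210.4361−124.9464)=0.7204; B=V−Δ·S=-81.0936
Node (2,2) S=276.8896: V=(p*·203.2565+(1−p*)·61.5885)/1.11=141.3892; Δ=(203.2565−61.5885)/(354.4187−210.4361)=0.9839; B=V−Δ·S=-131.0494
Node (1,0) S=128.4400: V=(p*·37.3458+(1−p*)·0.0000)/1.11=22.6456; Δ=(37.3458−0.0000)/(164.4032−97.6144)=0.5592; B=V−Δ·S=-49.1732
Node (1,1) S=216.3200: V=(p*·141.3892+(1−p*)·37.3458)/1.11=96.7342; Δ=(141.3892−37.3458)/(276.8896−164.4032)=0.9249; B=V−Δ·S=-103.3493
Node (0,0) S=169.0000: V=(p*·96.7342+(1−p*)·22.6456)/1.11=65.3270; Δ=(96.7342−22.6456)/(216.3200−128.4400)=0.8431; B=V−Δ·S=-77.1512
Root portfolio cost Δ·169+B reproduces V0=65.3270.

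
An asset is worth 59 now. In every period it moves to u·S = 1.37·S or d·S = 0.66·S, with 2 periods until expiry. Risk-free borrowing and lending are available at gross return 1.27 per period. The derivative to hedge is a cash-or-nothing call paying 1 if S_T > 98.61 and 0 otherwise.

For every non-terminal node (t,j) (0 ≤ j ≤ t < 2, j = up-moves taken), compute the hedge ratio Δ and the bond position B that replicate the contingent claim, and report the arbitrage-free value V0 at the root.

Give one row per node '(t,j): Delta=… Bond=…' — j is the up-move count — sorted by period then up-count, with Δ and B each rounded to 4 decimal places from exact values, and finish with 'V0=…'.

(0,0): Delta=0.0161 Bond=-0.4952
(1,0): Delta=0.0000 Bond=0.0000
(1,1): Delta=0.0174 Bond=-0.7320
V0=0.4577

No-arbitrage ⇒ martingale measure with p* = (R−d)/(u−d) = 0.8592.
At expiry t=2: V(2,0)=0.0000, V(2,1)=0.0000, V(2,2)=1.0000
(1,0): S=38.9400. Δ = (V_up−V_dn)/(S_up−S_dn) = (0.0000−0.0000)/(53.3478−25.7004) = 0.0000. V = [p*·0.0000 + (1−p*)·0.0000]/1.27 = 0.0000. B = V − Δ·S = 0.0000.
(1,1): S=80.8300. Δ = (V_up−V_dn)/(S_up−S_dn) = (1.0000−0.0000)/(110.7371−53.3478) = 0.0174. V = [p*·1.0000 + (1−p*)·0.0000]/1.27 = 0.6765. B = V − Δ·S = -0.7320.
(0,0): S=59.0000. Δ = (V_up−V_dn)/(S_up−S_dn) = (0.6765−0.0000)/(80.8300−38.9400) = 0.0161. V = [p*·0.6765 + (1−p*)·0.0000]/1.27 = 0.4577. B = V − Δ·S = -0.4952.
Root portfolio cost Δ·59+B reproduces V0=0.4577.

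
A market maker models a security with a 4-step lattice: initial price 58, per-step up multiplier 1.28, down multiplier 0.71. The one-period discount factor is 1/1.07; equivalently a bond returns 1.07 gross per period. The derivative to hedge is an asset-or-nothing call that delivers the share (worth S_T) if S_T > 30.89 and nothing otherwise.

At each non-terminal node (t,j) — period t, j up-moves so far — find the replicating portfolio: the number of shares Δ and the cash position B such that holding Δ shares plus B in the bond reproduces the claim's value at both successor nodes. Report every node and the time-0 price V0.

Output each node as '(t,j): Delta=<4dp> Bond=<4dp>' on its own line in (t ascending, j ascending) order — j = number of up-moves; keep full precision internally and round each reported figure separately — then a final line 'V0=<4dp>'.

No-arbitrage ⇒ martingale measure with p* = (R−d)/(u−d) = 0.6316.
Terminal payoffs: V(4,0)=0.0000, V(4,1)=0.0000, V(4,2)=47.9032, V(4,3)=86.3607, V(4,4)=155.6926
(3,0): S=20.7588. Δ = (V_up−V_dn)/(S_up−S_dn) = (0.0000−0.0000)/(26.5713−14.7388) = 0.0000. V = [p*·0.0000 + (1−p*)·0.0000]/1.07 = 0.0000. B = V − Δ·S = 0.0000.
(3,1): S=37.4244. Δ = (V_up−V_dn)/(S_up−S_dn) = (47.9032−0.0000)/(47.9032−26.5713) = 2.2456. V = [p*·47.9032 + (1−p*)·0.0000]/1.07 = 28.2754. B = V − Δ·S = -55.7653.
(3,2): S=67.4693. Δ = (V_up−V_dn)/(S_up−S_dn) = (86.3607−47.9032)/(86.3607−47.9032) = 1.0000. V = [p*·86.3607 + (1−p*)·47.9032]/1.07 = 67.4693. B = V − Δ·S = 0.0000.
(3,3): S=121.6348. Δ = (V_up−V_dn)/(S_up−S_dn) = (155.6926−86.3607)/(155.6926−86.3607) = 1.0000. V = [p*·155.6926 + (1−p*)·86.3607]/1.07 = 121.6348. B = V − Δ·S = 0.0000.
(2,0): S=29.2378. Δ = (V_up−V_dn)/(S_up−S_dn) = (28.2754−0.0000)/(37.4244−20.7588) = 1.6966. V = [p*·28.2754 + (1−p*)·0.0000]/1.07 = 16.6898. B = V − Δ·S = -32.9161.
(2,1): S=52.7104. Δ = (V_up−V_dn)/(S_up−S_dn) = (67.4693−28.2754)/(67.4693−37.4244) = 1.3045. V = [p*·67.4693 + (1−p*)·28.2754]/1.07 = 49.5602. B = V − Δ·S = -19.2011.
(2,2): S=95.0272. Δ = (V_up−V_dn)/(S_up−S_dn) = (121.6348−67.4693)/(121.6348−67.4693) = 1.0000. V = [p*·121.6348 + (1−p*)·67.4693]/1.07 = 95.0272. B = V − Δ·S = 0.0000.
(1,0): S=41.1800. Δ = (V_up−V_dn)/(S_up−S_dn) = (49.5602−16.6898)/(52.7104−29.2378) = 1.4004. V = [p*·49.5602 + (1−p*)·16.6898]/1.07 = 35.0001. B = V − Δ·S = -22.6673.
(1,1): S=74.2400. Δ = (V_up−V_dn)/(S_up−S_dn) = (95.0272−49.5602)/(95.0272−52.7104) = 1.0744. V = [p*·95.0272 + (1−p*)·49.5602]/1.07 = 73.1553. B = V − Δ·S = -6.6113.
(0,0): S=58.0000. Δ = (V_up−V_dn)/(S_up−S_dn) = (73.1553−35.0001)/(74.2400−41.1800) = 1.1541. V = [p*·73.1553 + (1−p*)·35.0001]/1.07 = 55.2319. B = V − Δ·S = -11.7071.
Check: Δ(0,0)·S0 + B(0,0) = 55.2319 = V0.

(0,0): Delta=1.1541 Bond=-11.7071
(1,0): Delta=1.4004 Bond=-22.6673
(1,1): Delta=1.0744 Bond=-6.6113
(2,0): Delta=1.6966 Bond=-32.9161
(2,1): Delta=1.3045 Bond=-19.2011
(2,2): Delta=1.0000 Bond=0.0000
(3,0): Delta=0.0000 Bond=0.0000
(3,1): Delta=2.2456 Bond=-55.7653
(3,2): Delta=1.0000 Bond=0.0000
(3,3): Delta=1.0000 Bond=0.0000
V0=55.2319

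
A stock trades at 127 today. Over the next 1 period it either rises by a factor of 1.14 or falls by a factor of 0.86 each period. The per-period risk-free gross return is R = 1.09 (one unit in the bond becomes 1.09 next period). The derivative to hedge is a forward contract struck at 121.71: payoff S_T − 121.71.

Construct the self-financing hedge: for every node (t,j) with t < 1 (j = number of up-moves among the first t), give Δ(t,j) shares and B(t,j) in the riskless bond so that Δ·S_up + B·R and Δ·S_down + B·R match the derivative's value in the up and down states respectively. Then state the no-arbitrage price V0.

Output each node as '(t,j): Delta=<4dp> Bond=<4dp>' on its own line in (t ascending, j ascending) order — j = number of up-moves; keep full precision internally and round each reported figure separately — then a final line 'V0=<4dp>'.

(0,0): Delta=1.0000 Bond=-111.6606
V0=15.3394

Risk-neutral probability p* = (R−d)/(u−d) = (1.09−0.86)/(1.14−0.86) = 0.8214.
Payoff layer (t=1): V(1,0)=-12.4900, V(1,1)=23.0700
Node (0,0) S=127.0000: V=(p*·23.0700+(1−p*)·-12.4900)/1.09=15.3394; Δ=(23.0700−-12.4900)/(144.7800−109.2200)=1.0000; B=V−Δ·S=-111.6606
Self-financing check: at every node Δ·S+B equals the discounted successor values.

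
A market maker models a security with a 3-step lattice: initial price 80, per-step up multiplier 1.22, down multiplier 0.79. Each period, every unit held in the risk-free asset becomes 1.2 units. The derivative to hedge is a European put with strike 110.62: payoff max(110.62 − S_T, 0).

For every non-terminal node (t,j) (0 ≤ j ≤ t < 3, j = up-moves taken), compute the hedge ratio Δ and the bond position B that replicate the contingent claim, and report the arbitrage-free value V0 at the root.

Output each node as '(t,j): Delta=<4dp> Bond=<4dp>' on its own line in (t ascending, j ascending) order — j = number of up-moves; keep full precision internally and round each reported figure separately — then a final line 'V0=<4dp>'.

No-arbitrage ⇒ martingale measure with p* = (R−d)/(u−d) = 0.9535.
Terminal values V(3,·): V(3,0)=71.1769, V(3,1)=49.7078, V(3,2)=16.5531, V(3,3)=0.0000
(2,0): S=49.9280. Δ = (V_up−V_dn)/(S_up−S_dn) = (49.7078−71.1769)/(60.9122−39.4431) = -1.0000. V = [p*·49.7078 + (1−p*)·71.1769]/1.2 = 42.2553. B = V − Δ·S = 92.1833.
(2,1): S=77.1040. Δ = (V_up−V_dn)/(S_up−S_dn) = (16.5531−49.7078)/(94.0669−60.9122) = -1.0000. V = [p*·16.5531 + (1−p*)·49.7078]/1.2 = 15.0793. B = V − Δ·S = 92.1833.
(2,2): S=119.0720. Δ = (V_up−V_dn)/(S_up−S_dn) = (0.0000−16.5531)/(145.2678−94.0669) = -0.3233. V = [p*·0.0000 + (1−p*)·16.5531]/1.2 = 0.6416. B = V − Δ·S = 39.1372.
(1,0): S=63.2000. Δ = (V_up−V_dn)/(S_up−S_dn) = (15.0793−42.2553)/(77.1040−49.9280) = -1.0000. V = [p*·15.0793 + (1−p*)·42.2553]/1.2 = 13.6194. B = V − Δ·S = 76.8194.
(1,1): S=97.6000. Δ = (V_up−V_dn)/(S_up−S_dn) = (0.6416−15.0793)/(119.0720−77.1040) = -0.3440. V = [p*·0.6416 + (1−p*)·15.0793]/1.2 = 1.0943. B = V − Δ·S = 34.6704.
(0,0): S=80.0000. Δ = (V_up−V_dn)/(S_up−S_dn) = (1.0943−13.6194)/(97.6000−63.2000) = -0.3641. V = [p*·1.0943 + (1−p*)·13.6194]/1.2 = 1.3974. B = V − Δ·S = 30.5257.
Check: Δ(0,0)·S0 + B(0,0) = 1.3974 = V0.

(0,0): Delta=-0.3641 Bond=30.5257
(1,0): Delta=-1.0000 Bond=76.8194
(1,1): Delta=-0.3440 Bond=34.6704
(2,0): Delta=-1.0000 Bond=92.1833
(2,1): Delta=-1.0000 Bond=92.1833
(2,2): Delta=-0.3233 Bond=39.1372
V0=1.3974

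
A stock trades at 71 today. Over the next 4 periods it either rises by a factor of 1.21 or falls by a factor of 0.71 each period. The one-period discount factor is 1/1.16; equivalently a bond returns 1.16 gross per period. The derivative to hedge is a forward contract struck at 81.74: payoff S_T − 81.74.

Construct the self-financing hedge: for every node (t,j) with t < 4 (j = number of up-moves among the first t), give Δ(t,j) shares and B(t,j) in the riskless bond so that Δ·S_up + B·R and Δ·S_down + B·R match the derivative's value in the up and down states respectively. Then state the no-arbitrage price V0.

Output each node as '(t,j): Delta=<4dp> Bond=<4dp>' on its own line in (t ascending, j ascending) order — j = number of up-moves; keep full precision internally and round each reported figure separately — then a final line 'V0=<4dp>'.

Risk-neutral probability p* = (R−d)/(u−d) = (1.16−0.71)/(1.21−0.71) = 0.9000.
Payoff layer (t=4): V(4,0)=-63.6977, V(4,1)=-50.9919, V(4,2)=-29.3383, V(4,3)=7.5644, V(4,4)=70.4548
  t=3,j=0: stock 25.4117 → up 30.7481 (V=-50.9919), down 18.0423 (V=-63.6977). Price -45.0538; hedge Δ=1.0000, bond B=-70.4655.
  t=3,j=1: stock 43.3072 → up 52.4017 (V=-29.3383), down 30.7481 (V=-50.9919). Price -27.1583; hedge Δ=1.0000, bond B=-70.4655.
  t=3,j=2: stock 73.8053 → up 89.3044 (V=7.5644), down 52.4017 (V=-29.3383). Price 3.3398; hedge Δ=1.0000, bond B=-70.4655.
  t=3,j=3: stock 125.7808 → up 152.1948 (V=70.4548), down 89.3044 (V=7.5644). Price 55.3153; hedge Δ=1.0000, bond B=-70.4655.
  t=2,j=0: stock 35.7911 → up 43.3072 (V=-27.1583), down 25.4117 (V=-45.0538). Price -24.9550; hedge Δ=1.0000, bond B=-60.7461.
  t=2,j=1: stock 60.9961 → up 73.8053 (V=3.3398), down 43.3072 (V=-27.1583). Price 0.2500; hedge Δ=1.0000, bond B=-60.7461.
  t=2,j=2: stock 103.9511 → up 125.7808 (V=55.3153), down 73.8053 (V=3.3398). Price 43.2050; hedge Δ=1.0000, bond B=-60.7461.
  t=1,j=0: stock 50.4100 → up 60.9961 (V=0.2500), down 35.7911 (V=-24.9550). Price -1.9574; hedge Δ=1.0000, bond B=-52.3674.
  t=1,j=1: stock 85.9100 → up 103.9511 (V=43.2050), down 60.9961 (V=0.2500). Price 33.5426; hedge Δ=1.0000, bond B=-52.3674.
  t=0,j=0: stock 71.0000 → up 85.9100 (V=33.5426), down 50.4100 (V=-1.9574). Price 25.8557; hedge Δ=1.0000, bond B=-45.1443.
Self-financing check: at every node Δ·S+B equals the discounted successor values.

(0,0): Delta=1.0000 Bond=-45.1443
(1,0): Delta=1.0000 Bond=-52.3674
(1,1): Delta=1.0000 Bond=-52.3674
(2,0): Delta=1.0000 Bond=-60.7461
(2,1): Delta=1.0000 Bond=-60.7461
(2,2): Delta=1.0000 Bond=-60.7461
(3,0): Delta=1.0000 Bond=-70.4655
(3,1): Delta=1.0000 Bond=-70.4655
(3,2): Delta=1.0000 Bond=-70.4655
(3,3): Delta=1.0000 Bond=-70.4655
V0=25.8557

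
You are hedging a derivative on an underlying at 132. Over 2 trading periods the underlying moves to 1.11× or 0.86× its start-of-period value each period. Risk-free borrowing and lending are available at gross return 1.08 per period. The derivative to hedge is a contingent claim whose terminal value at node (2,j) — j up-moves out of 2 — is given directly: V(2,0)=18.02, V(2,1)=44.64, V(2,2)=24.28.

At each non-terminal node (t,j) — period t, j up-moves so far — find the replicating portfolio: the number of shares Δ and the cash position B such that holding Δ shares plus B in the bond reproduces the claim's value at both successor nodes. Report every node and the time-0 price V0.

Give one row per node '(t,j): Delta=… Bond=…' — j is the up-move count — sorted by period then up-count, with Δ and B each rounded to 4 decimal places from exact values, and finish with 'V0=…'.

Risk-neutral probability p* = (R−d)/(u−d) = (1.08−0.86)/(1.11−0.86) = 0.8800.
Terminal payoffs: V(2,0)=18.0200, V(2,1)=44.6400, V(2,2)=24.2800
(1,0): S=113.5200. Δ = (V_up−V_dn)/(S_up−S_dn) = (44.6400−18.0200)/(126.0072−97.6272) = 0.9380. V = [p*·44.6400 + (1−p*)·18.0200]/1.08 = 38.3756. B = V − Δ·S = -68.1044.
(1,1): S=146.5200. Δ = (V_up−V_dn)/(S_up−S_dn) = (24.2800−44.6400)/(162.6372−126.0072) = -0.5558. V = [p*·24.2800 + (1−p*)·44.6400]/1.08 = 24.7437. B = V − Δ·S = 106.1837.
(0,0): S=132.0000. Δ = (V_up−V_dn)/(S_up−S_dn) = (24.7437−38.3756)/(146.5200−113.5200) = -0.4131. V = [p*·24.7437 + (1−p*)·38.3756]/1.08 = 24.4255. B = V − Δ·S = 78.9529.
The time-0 hedge costs 24.4255, which is the no-arbitrage price.

(0,0): Delta=-0.4131 Bond=78.9529
(1,0): Delta=0.9380 Bond=-68.1044
(1,1): Delta=-0.5558 Bond=106.1837
V0=24.4255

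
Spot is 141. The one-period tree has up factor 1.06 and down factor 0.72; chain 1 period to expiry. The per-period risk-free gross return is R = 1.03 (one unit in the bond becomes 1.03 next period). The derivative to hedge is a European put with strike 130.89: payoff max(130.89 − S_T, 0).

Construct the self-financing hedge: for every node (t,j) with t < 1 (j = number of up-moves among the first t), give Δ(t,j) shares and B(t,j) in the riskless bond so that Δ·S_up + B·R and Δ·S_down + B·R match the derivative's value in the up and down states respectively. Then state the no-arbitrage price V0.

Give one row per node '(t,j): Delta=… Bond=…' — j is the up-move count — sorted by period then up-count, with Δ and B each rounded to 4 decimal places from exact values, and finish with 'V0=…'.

No-arbitrage ⇒ martingale measure with p* = (R−d)/(u−d) = 0.9118.
Terminal values V(1,·): V(1,0)=29.3700, V(1,1)=0.0000
(0,0): S=141.0000. Δ = (V_up−V_dn)/(S_up−S_dn) = (0.0000−29.3700)/(149.4600−101.5200) = -0.6126. V = [p*·0.0000 + (1−p*)·29.3700]/1.03 = 2.5160. B = V − Δ·S = 88.8983.
Root portfolio cost Δ·141+B reproduces V0=2.5160.

(0,0): Delta=-0.6126 Bond=88.8983
V0=2.5160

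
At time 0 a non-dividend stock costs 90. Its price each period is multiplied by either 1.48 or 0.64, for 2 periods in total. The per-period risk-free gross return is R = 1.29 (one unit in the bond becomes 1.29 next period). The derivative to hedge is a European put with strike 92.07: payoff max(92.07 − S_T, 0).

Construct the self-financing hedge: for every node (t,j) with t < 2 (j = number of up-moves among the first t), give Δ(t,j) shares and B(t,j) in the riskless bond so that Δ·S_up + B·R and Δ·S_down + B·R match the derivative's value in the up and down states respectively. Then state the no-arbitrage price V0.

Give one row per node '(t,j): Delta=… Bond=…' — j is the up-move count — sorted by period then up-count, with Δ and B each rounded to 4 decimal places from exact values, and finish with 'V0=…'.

No-arbitrage ⇒ martingale measure with p* = (R−d)/(u−d) = 0.7738.
Payoff layer (t=2): V(2,0)=55.2060, V(2,1)=6.8220, V(2,2)=0.0000
(1,0): S=57.6000. Δ = (V_up−V_dn)/(S_up−S_dn) = (6.8220−55.2060)/(85.2480−36.8640) = -1.0000. V = [p*·6.8220 + (1−p*)·55.2060]/1.29 = 13.7721. B = V − Δ·S = 71.3721.
(1,1): S=133.2000. Δ = (V_up−V_dn)/(S_up−S_dn) = (0.0000−6.8220)/(197.1360−85.2480) = -0.0610. V = [p*·0.0000 + (1−p*)·6.8220]/1.29 = 1.1962. B = V − Δ·S = 9.3176.
(0,0): S=90.0000. Δ = (V_up−V_dn)/(S_up−S_dn) = (1.1962−13.7721)/(133.2000−57.6000) = -0.1663. V = [p*·1.1962 + (1−p*)·13.7721]/1.29 = 3.1323. B = V − Δ·S = 18.1037.
The time-0 hedge costs 3.1323, which is the no-arbitrage price.

(0,0): Delta=-0.1663 Bond=18.1037
(1,0): Delta=-1.0000 Bond=71.3721
(1,1): Delta=-0.0610 Bond=9.3176
V0=3.1323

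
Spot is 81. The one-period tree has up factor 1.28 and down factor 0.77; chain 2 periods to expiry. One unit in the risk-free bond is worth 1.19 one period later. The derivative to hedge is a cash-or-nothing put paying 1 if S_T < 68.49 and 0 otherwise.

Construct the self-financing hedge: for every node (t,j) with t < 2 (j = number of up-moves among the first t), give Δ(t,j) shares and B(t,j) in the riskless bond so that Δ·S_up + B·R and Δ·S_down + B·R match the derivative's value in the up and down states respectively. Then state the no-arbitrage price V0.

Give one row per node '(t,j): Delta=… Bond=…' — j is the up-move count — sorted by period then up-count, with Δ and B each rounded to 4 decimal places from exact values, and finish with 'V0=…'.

(0,0): Delta=-0.0036 Bond=0.3128
(1,0): Delta=-0.0314 Bond=2.1091
(1,1): Delta=0.0000 Bond=0.0000
V0=0.0220

No-arbitrage ⇒ martingale measure with p* = (R−d)/(u−d) = 0.8235.
Terminal values V(2,·): V(2,0)=1.0000, V(2,1)=0.0000, V(2,2)=0.0000
Node (1,0) S=62.3700: V=(p*·0.0000+(1−p*)·1.0000)/1.19=0.1483; Δ=(0.0000−1.0000)/(79.8336−48.0249)=-0.0314; B=V−Δ·S=2.1091
Node (1,1) S=103.6800: V=(p*·0.0000+(1−p*)·0.0000)/1.19=0.0000; Δ=(0.0000−0.0000)/(132.7104−79.8336)=0.0000; B=V−Δ·S=0.0000
Node (0,0) S=81.0000: V=(p*·0.0000+(1−p*)·0.1483)/1.19=0.0220; Δ=(0.0000−0.1483)/(103.6800−62.3700)=-0.0036; B=V−Δ·S=0.3128
Check: Δ(0,0)·S0 + B(0,0) = 0.0220 = V0.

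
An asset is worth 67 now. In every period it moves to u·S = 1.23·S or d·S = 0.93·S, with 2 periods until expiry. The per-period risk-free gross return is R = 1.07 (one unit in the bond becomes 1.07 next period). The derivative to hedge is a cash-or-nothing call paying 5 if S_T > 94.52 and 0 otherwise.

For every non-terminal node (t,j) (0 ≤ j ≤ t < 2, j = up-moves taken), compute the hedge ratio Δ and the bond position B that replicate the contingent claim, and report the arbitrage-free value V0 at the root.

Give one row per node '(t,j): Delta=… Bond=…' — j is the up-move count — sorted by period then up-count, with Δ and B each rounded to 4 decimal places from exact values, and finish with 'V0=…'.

Risk-neutral probability p* = (R−d)/(u−d) = (1.07−0.93)/(1.23−0.93) = 0.4667.
Payoff layer (t=2): V(2,0)=0.0000, V(2,1)=0.0000, V(2,2)=5.0000
  t=1,j=0: stock 62.3100 → up 76.6413 (V=0.0000), down 57.9483 (V=0.0000). Price 0.0000; hedge Δ=0.0000, bond B=0.0000.
  t=1,j=1: stock 82.4100 → up 101.3643 (V=5.0000), down 76.6413 (V=0.0000). Price 2.1807; hedge Δ=0.2022, bond B=-14.4860.
  t=0,j=0: stock 67.0000 → up 82.4100 (V=2.1807), down 62.3100 (V=0.0000). Price 0.9511; hedge Δ=0.1085, bond B=-6.3179.
The time-0 hedge costs 0.9511, which is the no-arbitrage price.

(0,0): Delta=0.1085 Bond=-6.3179
(1,0): Delta=0.0000 Bond=0.0000
(1,1): Delta=0.2022 Bond=-14.4860
V0=0.9511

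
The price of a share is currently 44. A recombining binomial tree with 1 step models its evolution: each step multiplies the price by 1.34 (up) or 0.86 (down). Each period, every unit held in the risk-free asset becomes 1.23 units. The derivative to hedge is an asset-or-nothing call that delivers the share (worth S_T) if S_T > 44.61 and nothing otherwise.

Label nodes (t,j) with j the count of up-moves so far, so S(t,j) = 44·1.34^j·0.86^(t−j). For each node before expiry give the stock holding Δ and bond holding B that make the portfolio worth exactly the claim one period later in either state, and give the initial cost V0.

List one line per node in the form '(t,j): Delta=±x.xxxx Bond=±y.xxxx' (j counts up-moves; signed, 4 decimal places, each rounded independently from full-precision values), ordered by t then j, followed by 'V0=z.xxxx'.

The replicating-portfolio and risk-neutral prices coincide; use p* = (1.23−0.86)/(1.34−0.86) = 0.7708 for the latter.
Payoff layer (t=1): V(1,0)=0.0000, V(1,1)=58.9600
Node (0,0) S=44.0000: V=(p*·58.9600+(1−p*)·0.0000)/1.23=36.9499; Δ=(58.9600−0.0000)/(58.9600−37.8400)=2.7917; B=V−Δ·S=-85.8835
Check: Δ(0,0)·S0 + B(0,0) = 36.9499 = V0.

(0,0): Delta=2.7917 Bond=-85.8835
V0=36.9499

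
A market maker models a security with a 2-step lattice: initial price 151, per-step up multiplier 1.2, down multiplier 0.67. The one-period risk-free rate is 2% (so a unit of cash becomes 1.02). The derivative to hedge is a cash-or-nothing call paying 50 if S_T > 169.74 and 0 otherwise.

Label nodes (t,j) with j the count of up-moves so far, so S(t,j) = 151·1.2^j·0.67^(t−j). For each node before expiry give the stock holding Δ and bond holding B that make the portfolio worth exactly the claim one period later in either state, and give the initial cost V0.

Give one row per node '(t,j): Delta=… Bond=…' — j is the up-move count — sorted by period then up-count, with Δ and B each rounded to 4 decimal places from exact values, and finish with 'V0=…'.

(0,0): Delta=0.4045 Bond=-40.1200
(1,0): Delta=0.0000 Bond=0.0000
(1,1): Delta=0.5206 Bond=-61.9682
V0=20.9582

Under the risk-neutral measure, an up-move has probability p* = (R−d)/(u−d) = 0.6604 and values discount at R = 1.02.
Payoff layer (t=2): V(2,0)=0.0000, V(2,1)=0.0000, V(2,2)=50.0000
Node (1,0) S=101.1700: V=(p*·0.0000+(1−p*)·0.0000)/1.02=0.0000; Δ=(0.0000−0.0000)/(121.4040−67.7839)=0.0000; B=V−Δ·S=0.0000
Node (1,1) S=181.2000: V=(p*·50.0000+(1−p*)·0.0000)/1.02=32.3714; Δ=(50.0000−0.0000)/(217.4400−121.4040)=0.5206; B=V−Δ·S=-61.9682
Node (0,0) S=151.0000: V=(p*·32.3714+(1−p*)·0.0000)/1.02=20.9582; Δ=(32.3714−0.0000)/(181.2000−101.1700)=0.4045; B=V−Δ·S=-40.1200
Root portfolio cost Δ·151+B reproduces V0=20.9582.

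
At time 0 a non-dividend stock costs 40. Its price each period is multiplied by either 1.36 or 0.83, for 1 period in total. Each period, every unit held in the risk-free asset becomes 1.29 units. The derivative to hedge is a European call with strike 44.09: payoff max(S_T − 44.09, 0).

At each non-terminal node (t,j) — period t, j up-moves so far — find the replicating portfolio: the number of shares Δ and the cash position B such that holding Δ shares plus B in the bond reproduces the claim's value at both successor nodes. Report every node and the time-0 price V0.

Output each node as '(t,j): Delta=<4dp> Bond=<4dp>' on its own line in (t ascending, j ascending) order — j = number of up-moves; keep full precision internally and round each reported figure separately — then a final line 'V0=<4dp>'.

Under the risk-neutral measure, an up-move has probability p* = (R−d)/(u−d) = 0.8679 and values discount at R = 1.29.
At expiry t=1: V(1,0)=0.0000, V(1,1)=10.3100
  t=0,j=0: stock 40.0000 → up 54.4000 (V=10.3100), down 33.2000 (V=0.0000). Price 6.9367; hedge Δ=0.4863, bond B=-12.5162.
Root portfolio cost Δ·40+B reproduces V0=6.9367.

(0,0): Delta=0.4863 Bond=-12.5162
V0=6.9367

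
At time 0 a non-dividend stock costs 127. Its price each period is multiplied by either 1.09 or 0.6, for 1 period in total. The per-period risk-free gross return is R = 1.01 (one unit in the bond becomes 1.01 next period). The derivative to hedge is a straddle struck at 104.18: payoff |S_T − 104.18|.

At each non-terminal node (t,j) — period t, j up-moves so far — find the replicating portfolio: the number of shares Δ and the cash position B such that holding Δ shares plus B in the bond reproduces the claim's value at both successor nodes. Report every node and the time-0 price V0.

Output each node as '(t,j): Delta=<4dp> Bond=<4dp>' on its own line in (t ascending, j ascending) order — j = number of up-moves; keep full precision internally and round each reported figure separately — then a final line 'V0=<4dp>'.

(0,0): Delta=0.1008 Bond=20.1014
V0=32.8974

Under the risk-neutral measure, an up-move has probability p* = (R−d)/(u−d) = 0.8367 and values discount at R = 1.01.
Terminal payoffs: V(1,0)=27.9800, V(1,1)=34.2500
Node (0,0) S=127.0000: V=(p*·34.2500+(1−p*)·27.9800)/1.01=32.8974; Δ=(34.2500−27.9800)/(138.4300−76.2000)=0.1008; B=V−Δ·S=20.1014
Each (Δ,B) replicates both successor values, so the strategy is self-financing and V0 is arbitrage-free.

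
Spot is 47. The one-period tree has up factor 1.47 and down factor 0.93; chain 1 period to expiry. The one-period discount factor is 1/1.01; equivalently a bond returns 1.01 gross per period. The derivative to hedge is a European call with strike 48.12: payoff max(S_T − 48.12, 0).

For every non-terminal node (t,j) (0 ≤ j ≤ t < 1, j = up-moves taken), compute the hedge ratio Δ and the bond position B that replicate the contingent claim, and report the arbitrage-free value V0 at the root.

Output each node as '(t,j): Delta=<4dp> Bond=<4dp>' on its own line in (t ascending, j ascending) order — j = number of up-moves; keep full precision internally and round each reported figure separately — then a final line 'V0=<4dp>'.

No-arbitrage ⇒ martingale measure with p* = (R−d)/(u−d) = 0.1481.
Terminal values V(1,·): V(1,0)=0.0000, V(1,1)=20.9700
(0,0): S=47.0000. Δ = (V_up−V_dn)/(S_up−S_dn) = (20.9700−0.0000)/(69.0900−43.7100) = 0.8262. V = [p*·20.9700 + (1−p*)·0.0000]/1.01 = 3.0759. B = V − Δ·S = -35.7574.
Check: Δ(0,0)·S0 + B(0,0) = 3.0759 = V0.

(0,0): Delta=0.8262 Bond=-35.7574
V0=3.0759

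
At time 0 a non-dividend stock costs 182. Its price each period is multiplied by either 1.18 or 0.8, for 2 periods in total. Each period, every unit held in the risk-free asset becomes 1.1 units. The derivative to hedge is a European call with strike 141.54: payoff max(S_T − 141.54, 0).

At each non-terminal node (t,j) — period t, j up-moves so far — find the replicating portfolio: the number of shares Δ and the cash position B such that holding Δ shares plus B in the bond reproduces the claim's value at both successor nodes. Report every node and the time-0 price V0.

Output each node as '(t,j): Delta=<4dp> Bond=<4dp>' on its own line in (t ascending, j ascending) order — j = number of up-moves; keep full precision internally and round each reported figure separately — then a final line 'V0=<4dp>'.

(0,0): Delta=0.9307 Bond=-103.4358
(1,0): Delta=0.5471 Bond=-57.9292
(1,1): Delta=1.0000 Bond=-128.6727
V0=65.9427

Risk-neutral probability p* = (R−d)/(u−d) = (1.1−0.8)/(1.18−0.8) = 0.7895.
Terminal values V(2,·): V(2,0)=0.0000, V(2,1)=30.2680, V(2,2)=111.8768
  t=1,j=0: stock 145.6000 → up 171.8080 (V=30.2680), down 116.4800 (V=0.0000). Price 21.7234; hedge Δ=0.5471, bond B=-57.9292.
  t=1,j=1: stock 214.7600 → up 253.4168 (V=111.8768), down 171.8080 (V=30.2680). Price 86.0873; hedge Δ=1.0000, bond B=-128.6727.
  t=0,j=0: stock 182.0000 → up 214.7600 (V=86.0873), down 145.6000 (V=21.7234). Price 65.9427; hedge Δ=0.9307, bond B=-103.4358.
Root portfolio cost Δ·182+B reproduces V0=65.9427.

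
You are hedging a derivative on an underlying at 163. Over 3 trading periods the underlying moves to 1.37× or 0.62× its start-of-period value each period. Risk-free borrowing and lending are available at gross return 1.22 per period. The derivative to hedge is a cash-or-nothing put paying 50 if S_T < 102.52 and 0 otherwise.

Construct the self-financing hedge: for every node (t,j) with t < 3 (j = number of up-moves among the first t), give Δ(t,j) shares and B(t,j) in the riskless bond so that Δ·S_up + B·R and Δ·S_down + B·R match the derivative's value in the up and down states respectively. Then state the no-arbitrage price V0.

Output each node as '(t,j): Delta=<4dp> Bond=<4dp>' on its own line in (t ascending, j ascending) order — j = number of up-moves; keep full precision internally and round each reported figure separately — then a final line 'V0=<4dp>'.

(0,0): Delta=-0.0879 Bond=17.1967
(1,0): Delta=-0.4326 Bond=55.8094
(1,1): Delta=-0.0489 Bond=12.2727
(2,0): Delta=0.0000 Bond=40.9836
(2,1): Delta=-0.4815 Bond=74.8634
(2,2): Delta=0.0000 Bond=0.0000
V0=2.8637

The replicating-portfolio and risk-neutral prices coincide; use p* = (1.22−0.62)/(1.37−0.62) = 0.8000 for the latter.
At expiry t=3: V(3,0)=50.0000, V(3,1)=50.0000, V(3,2)=0.0000, V(3,3)=0.0000
(2,0): S=62.6572. Δ = (V_up−V_dn)/(S_up−S_dn) = (50.0000−50.0000)/(85.8404−38.8475) = 0.0000. V = [p*·50.0000 + (1−p*)·50.0000]/1.22 = 40.9836. B = V − Δ·S = 40.9836.
(2,1): S=138.4522. Δ = (V_up−V_dn)/(S_up−S_dn) = (0.0000−50.0000)/(189.6795−85.8404) = -0.4815. V = [p*·0.0000 + (1−p*)·50.0000]/1.22 = 8.1967. B = V − Δ·S = 74.8634.
(2,2): S=305.9347. Δ = (V_up−V_dn)/(S_up−S_dn) = (0.0000−0.0000)/(419.1305−189.6795) = 0.0000. V = [p*·0.0000 + (1−p*)·0.0000]/1.22 = 0.0000. B = V − Δ·S = 0.0000.
(1,0): S=101.0600. Δ = (V_up−V_dn)/(S_up−S_dn) = (8.1967−40.9836)/(138.4522−62.6572) = -0.4326. V = [p*·8.1967 + (1−p*)·40.9836]/1.22 = 12.0935. B = V − Δ·S = 55.8094.
(1,1): S=223.3100. Δ = (V_up−V_dn)/(S_up−S_dn) = (0.0000−8.1967)/(305.9347−138.4522) = -0.0489. V = [p*·0.0000 + (1−p*)·8.1967]/1.22 = 1.3437. B = V − Δ·S = 12.2727.
(0,0): S=163.0000. Δ = (V_up−V_dn)/(S_up−S_dn) = (1.3437−12.0935)/(223.3100−101.0600) = -0.0879. V = [p*·1.3437 + (1−p*)·12.0935]/1.22 = 2.8637. B = V − Δ·S = 17.1967.
The time-0 hedge costs 2.8637, which is the no-arbitrage price.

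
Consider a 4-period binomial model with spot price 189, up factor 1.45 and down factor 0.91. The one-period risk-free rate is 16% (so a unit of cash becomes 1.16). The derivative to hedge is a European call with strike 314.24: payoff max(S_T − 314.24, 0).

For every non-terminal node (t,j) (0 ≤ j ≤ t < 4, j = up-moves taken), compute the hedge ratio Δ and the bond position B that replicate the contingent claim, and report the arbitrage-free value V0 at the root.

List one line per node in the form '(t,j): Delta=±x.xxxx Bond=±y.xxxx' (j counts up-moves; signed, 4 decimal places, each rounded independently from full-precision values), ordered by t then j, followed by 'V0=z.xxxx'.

The replicating-portfolio and risk-neutral prices coincide; use p* = (1.16−0.91)/(1.45−0.91) = 0.4630 for the latter.
Payoff layer (t=4): V(4,0)=0.0000, V(4,1)=0.0000, V(4,2)=14.8242, V(4,3)=210.0930, V(4,4)=521.2357
(3,0): S=142.4249. Δ = (V_up−V_dn)/(S_up−S_dn) = (0.0000−0.0000)/(206.5161−129.6067) = 0.0000. V = [p*·0.0000 + (1−p*)·0.0000]/1.16 = 0.0000. B = V − Δ·S = 0.0000.
(3,1): S=226.9408. Δ = (V_up−V_dn)/(S_up−S_dn) = (14.8242−0.0000)/(329.0642−206.5161) = 0.1210. V = [p*·14.8242 + (1−p*)·0.0000]/1.16 = 5.9164. B = V − Δ·S = -21.5357.
(3,2): S=361.6090. Δ = (V_up−V_dn)/(S_up−S_dn) = (210.0930−14.8242)/(524.3330−329.0642) = 1.0000. V = [p*·210.0930 + (1−p*)·14.8242]/1.16 = 90.7124. B = V − Δ·S = -270.8966.
(3,3): S=576.1901. Δ = (V_up−V_dn)/(S_up−S_dn) = (521.2357−210.0930)/(835.4757−524.3330) = 1.0000. V = [p*·521.2357 + (1−p*)·210.0930]/1.16 = 305.2936. B = V − Δ·S = -270.8966.
(2,0): S=156.5109. Δ = (V_up−V_dn)/(S_up−S_dn) = (5.9164−0.0000)/(226.9408−142.4249) = 0.0700. V = [p*·5.9164 + (1−p*)·0.0000]/1.16 = 2.3613. B = V − Δ·S = -8.5950.
(2,1): S=249.3855. Δ = (V_up−V_dn)/(S_up−S_dn) = (90.7124−5.9164)/(361.6090−226.9408) = 0.6297. V = [p*·90.7124 + (1−p*)·5.9164]/1.16 = 38.9430. B = V − Δ·S = -118.0867.
(2,2): S=397.3725. Δ = (V_up−V_dn)/(S_up−S_dn) = (305.2936−90.7124)/(576.1901−361.6090) = 1.0000. V = [p*·305.2936 + (1−p*)·90.7124]/1.16 = 163.8410. B = V − Δ·S = -233.5315.
(1,0): S=171.9900. Δ = (V_up−V_dn)/(S_up−S_dn) = (38.9430−2.3613)/(249.3855−156.5109) = 0.3939. V = [p*·38.9430 + (1−p*)·2.3613]/1.16 = 16.6355. B = V − Δ·S = -51.1083.
(1,1): S=274.0500. Δ = (V_up−V_dn)/(S_up−S_dn) = (163.8410−38.9430)/(397.3725−249.3855) = 0.8440. V = [p*·163.8410 + (1−p*)·38.9430]/1.16 = 83.4191. B = V − Δ·S = -147.8736.
(0,0): S=189.0000. Δ = (V_up−V_dn)/(S_up−S_dn) = (83.4191−16.6355)/(274.0500−171.9900) = 0.6544. V = [p*·83.4191 + (1−p*)·16.6355]/1.16 = 40.9947. B = V − Δ·S = -82.6785.
The time-0 hedge costs 40.9947, which is the no-arbitrage price.

(0,0): Delta=0.6544 Bond=-82.6785
(1,0): Delta=0.3939 Bond=-51.1083
(1,1): Delta=0.8440 Bond=-147.8736
(2,0): Delta=0.0700 Bond=-8.5950
(2,1): Delta=0.6297 Bond=-118.0867
(2,2): Delta=1.0000 Bond=-233.5315
(3,0): Delta=0.0000 Bond=0.0000
(3,1): Delta=0.1210 Bond=-21.5357
(3,2): Delta=1.0000 Bond=-270.8966
(3,3): Delta=1.0000 Bond=-270.8966
V0=40.9947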